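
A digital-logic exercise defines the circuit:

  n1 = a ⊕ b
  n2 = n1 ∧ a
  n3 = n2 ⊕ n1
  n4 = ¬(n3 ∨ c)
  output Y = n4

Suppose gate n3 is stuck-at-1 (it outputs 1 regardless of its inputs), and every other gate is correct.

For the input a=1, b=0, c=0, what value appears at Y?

Propagate with n3 forced: n1=1, n2=1, n3=1 [stuck-at-1], n4=0.
So Y = 0. (Without the fault it would be 1.)

0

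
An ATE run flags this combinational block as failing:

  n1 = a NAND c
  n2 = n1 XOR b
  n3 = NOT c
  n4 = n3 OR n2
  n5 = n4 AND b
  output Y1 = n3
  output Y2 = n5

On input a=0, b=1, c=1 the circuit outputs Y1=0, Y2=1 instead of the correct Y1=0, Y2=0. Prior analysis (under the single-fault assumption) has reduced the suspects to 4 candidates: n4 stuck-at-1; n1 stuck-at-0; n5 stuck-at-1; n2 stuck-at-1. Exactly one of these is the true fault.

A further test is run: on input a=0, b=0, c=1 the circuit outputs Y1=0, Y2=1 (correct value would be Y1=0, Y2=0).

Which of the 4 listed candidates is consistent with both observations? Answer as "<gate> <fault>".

n5 stuck-at-1

Evaluate each candidate on input a=0, b=0, c=1:
  n4 stuck-at-1: n1=1, n2=1, n3=0, n4=1 [stuck-at-1], n5=0 → Y1=0, Y2=0 — eliminated
  n1 stuck-at-0: n1=0 [stuck-at-0], n2=0, n3=0, n4=0, n5=0 → Y1=0, Y2=0 — eliminated
  n5 stuck-at-1: n1=1, n2=1, n3=0, n4=1, n5=1 [stuck-at-1] → Y1=0, Y2=1 — matches
  n2 stuck-at-1: n1=1, n2=1 [stuck-at-1], n3=0, n4=1, n5=0 → Y1=0, Y2=0 — eliminated
Only n5 stuck-at-1 reproduces the observed Y1=0, Y2=1.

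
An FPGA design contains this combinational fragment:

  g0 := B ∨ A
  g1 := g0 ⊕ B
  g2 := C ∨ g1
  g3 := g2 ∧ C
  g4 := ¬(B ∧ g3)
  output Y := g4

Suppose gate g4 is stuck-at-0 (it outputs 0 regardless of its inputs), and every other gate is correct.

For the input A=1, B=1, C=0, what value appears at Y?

0

Propagate with g4 forced: g0=1, g1=0, g2=0, g3=0, g4=0 [stuck-at-0].
So Y = 0. (Without the fault it would be 1.)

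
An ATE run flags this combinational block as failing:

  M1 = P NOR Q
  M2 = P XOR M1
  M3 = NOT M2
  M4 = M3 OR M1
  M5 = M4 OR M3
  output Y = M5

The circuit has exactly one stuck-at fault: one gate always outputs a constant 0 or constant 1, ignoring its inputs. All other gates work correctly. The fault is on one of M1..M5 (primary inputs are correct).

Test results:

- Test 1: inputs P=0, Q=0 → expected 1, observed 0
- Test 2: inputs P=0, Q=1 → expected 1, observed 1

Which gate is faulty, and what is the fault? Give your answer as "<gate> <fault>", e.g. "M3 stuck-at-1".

M4 stuck-at-0

Fault-free values for test 1 (P=0, Q=0): M1=1, M2=1, M3=0, M4=1, M5=1, giving Y=1. Observed 0.
Test 1: faults giving observed 0 are {M4 stuck-at-0, M5 stuck-at-0}.
Test 2 (P=0, Q=1): fault-free M1=0, M2=0, M3=1, M4=1, M5=1 → 1; observed 1. Eliminates M5 stuck-at-0.
Only M4 stuck-at-0 is consistent with every test.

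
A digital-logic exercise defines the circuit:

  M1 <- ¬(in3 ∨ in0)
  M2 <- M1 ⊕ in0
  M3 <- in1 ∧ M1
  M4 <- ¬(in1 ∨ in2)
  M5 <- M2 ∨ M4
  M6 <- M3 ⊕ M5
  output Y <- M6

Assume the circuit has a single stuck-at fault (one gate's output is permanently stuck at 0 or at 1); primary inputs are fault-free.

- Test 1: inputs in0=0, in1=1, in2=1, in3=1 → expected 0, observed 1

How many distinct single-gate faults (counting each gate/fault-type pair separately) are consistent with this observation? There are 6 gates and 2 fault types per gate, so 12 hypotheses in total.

5

Fault-free: M1=0, M2=0, M3=0, M4=0, M5=0, M6=0 → 0. Observed 1.
  M1 stuck-at-0: output 0 ✗
  M1 stuck-at-1: output 0 ✗
  M2 stuck-at-0: output 0 ✗
  M2 stuck-at-1: output 1 ✓
  M3 stuck-at-0: output 0 ✗
  M3 stuck-at-1: output 1 ✓
  M4 stuck-at-0: output 0 ✗
  M4 stuck-at-1: output 1 ✓
  M5 stuck-at-0: output 0 ✗
  M5 stuck-at-1: output 1 ✓
  M6 stuck-at-0: output 0 ✗
  M6 stuck-at-1: output 1 ✓
Consistent faults: {M2 stuck-at-1, M3 stuck-at-1, M4 stuck-at-1, M5 stuck-at-1, M6 stuck-at-1} — 5 in all.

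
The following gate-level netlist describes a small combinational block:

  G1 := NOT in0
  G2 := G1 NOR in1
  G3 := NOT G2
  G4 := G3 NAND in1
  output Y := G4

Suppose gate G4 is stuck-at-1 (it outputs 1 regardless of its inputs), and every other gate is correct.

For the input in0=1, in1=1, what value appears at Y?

1

Propagate with G4 forced: G1=0, G2=0, G3=1, G4=1 [stuck-at-1].
So Y = 1. (Without the fault it would be 0.)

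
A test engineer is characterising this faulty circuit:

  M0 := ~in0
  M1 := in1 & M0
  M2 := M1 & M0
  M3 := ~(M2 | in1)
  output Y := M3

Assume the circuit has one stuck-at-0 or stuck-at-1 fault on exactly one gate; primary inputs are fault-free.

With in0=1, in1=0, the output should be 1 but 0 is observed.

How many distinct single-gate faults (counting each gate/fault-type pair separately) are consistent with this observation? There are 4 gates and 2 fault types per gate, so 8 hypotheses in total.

2

Fault-free: M0=0, M1=0, M2=0, M3=1 → 1. Observed 0.
  M0 stuck-at-0: output 1 ✗
  M0 stuck-at-1: output 1 ✗
  M1 stuck-at-0: output 1 ✗
  M1 stuck-at-1: output 1 ✗
  M2 stuck-at-0: output 1 ✗
  M2 stuck-at-1: output 0 ✓
  M3 stuck-at-0: output 0 ✓
  M3 stuck-at-1: output 1 ✗
Consistent faults: {M2 stuck-at-1, M3 stuck-at-0} — 2 in all.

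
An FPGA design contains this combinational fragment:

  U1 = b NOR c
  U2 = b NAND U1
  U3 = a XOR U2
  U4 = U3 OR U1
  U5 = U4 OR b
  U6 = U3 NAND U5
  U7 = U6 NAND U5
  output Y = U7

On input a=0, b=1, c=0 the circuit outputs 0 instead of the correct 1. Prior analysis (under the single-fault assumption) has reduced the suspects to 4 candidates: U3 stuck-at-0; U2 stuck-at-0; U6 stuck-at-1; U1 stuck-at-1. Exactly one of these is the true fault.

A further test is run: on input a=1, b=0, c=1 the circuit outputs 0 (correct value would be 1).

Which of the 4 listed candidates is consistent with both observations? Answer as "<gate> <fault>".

Evaluate each candidate on input a=1, b=0, c=1:
  U3 stuck-at-0: U1=0, U2=1, U3=0 [stuck-at-0], U4=0, U5=0, U6=1, U7=1 → 1 — eliminated
  U2 stuck-at-0: U1=0, U2=0 [stuck-at-0], U3=1, U4=1, U5=1, U6=0, U7=1 → 1 — eliminated
  U6 stuck-at-1: U1=0, U2=1, U3=0, U4=0, U5=0, U6=1 [stuck-at-1], U7=1 → 1 — eliminated
  U1 stuck-at-1: U1=1 [stuck-at-1], U2=1, U3=0, U4=1, U5=1, U6=1, U7=0 → 0 — matches
Only U1 stuck-at-1 reproduces the observed 0.

U1 stuck-at-1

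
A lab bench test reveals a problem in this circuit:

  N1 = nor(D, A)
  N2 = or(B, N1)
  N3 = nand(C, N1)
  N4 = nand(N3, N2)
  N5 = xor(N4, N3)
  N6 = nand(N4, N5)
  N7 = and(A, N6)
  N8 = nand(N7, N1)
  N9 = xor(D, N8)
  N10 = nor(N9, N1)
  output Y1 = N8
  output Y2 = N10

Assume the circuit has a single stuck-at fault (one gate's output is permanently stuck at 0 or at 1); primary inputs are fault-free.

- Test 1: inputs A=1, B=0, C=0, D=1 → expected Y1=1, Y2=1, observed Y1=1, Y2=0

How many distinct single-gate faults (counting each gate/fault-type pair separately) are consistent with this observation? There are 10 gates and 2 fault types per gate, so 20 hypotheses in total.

2

Fault-free: N1=0, N2=0, N3=1, N4=1, N5=0, N6=1, N7=1, N8=1, N9=0, N10=1 → Y1=1, Y2=1. Observed Y1=1, Y2=0.
  N1: none of the 2 fault types match ✗
  N2: none of the 2 fault types match ✗
  N3: none of the 2 fault types match ✗
  N4: none of the 2 fault types match ✗
  N5: none of the 2 fault types match ✗
  N6: none of the 2 fault types match ✗
  N7: none of the 2 fault types match ✗
  N8: none of the 2 fault types match ✗
  N9: stuck-at-1 ✓; others ✗
  N10: stuck-at-0 ✓; others ✗
Consistent faults: {N9 stuck-at-1, N10 stuck-at-0} — 2 in all.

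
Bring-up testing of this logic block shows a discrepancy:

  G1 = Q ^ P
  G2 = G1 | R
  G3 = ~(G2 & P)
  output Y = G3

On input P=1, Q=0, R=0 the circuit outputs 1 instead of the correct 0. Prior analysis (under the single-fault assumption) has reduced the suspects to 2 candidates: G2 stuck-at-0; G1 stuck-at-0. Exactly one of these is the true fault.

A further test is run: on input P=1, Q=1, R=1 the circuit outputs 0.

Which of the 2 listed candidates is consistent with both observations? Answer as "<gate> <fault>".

G1 stuck-at-0

Evaluate each candidate on input P=1, Q=1, R=1:
  G2 stuck-at-0: G1=0, G2=0 [stuck-at-0], G3=1 → 1 — eliminated
  G1 stuck-at-0: G1=0 [stuck-at-0], G2=1, G3=0 → 0 — matches
Only G1 stuck-at-0 reproduces the observed 0.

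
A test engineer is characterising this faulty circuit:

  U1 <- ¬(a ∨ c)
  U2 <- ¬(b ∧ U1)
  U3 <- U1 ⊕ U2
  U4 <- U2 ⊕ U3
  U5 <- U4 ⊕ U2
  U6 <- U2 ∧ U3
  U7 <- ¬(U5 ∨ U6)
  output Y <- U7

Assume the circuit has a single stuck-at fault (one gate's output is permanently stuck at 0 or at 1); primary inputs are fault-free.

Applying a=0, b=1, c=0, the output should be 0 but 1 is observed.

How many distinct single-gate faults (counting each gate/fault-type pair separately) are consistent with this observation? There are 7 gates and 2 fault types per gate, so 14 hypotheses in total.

5

Fault-free: U1=1, U2=0, U3=1, U4=1, U5=1, U6=0, U7=0 → 0. Observed 1.
  U1 stuck-at-0: output 0 ✗
  U1 stuck-at-1: output 0 ✗
  U2 stuck-at-0: output 0 ✗
  U2 stuck-at-1: output 1 ✓
  U3 stuck-at-0: output 1 ✓
  U3 stuck-at-1: output 0 ✗
  U4 stuck-at-0: output 1 ✓
  U4 stuck-at-1: output 0 ✗
  U5 stuck-at-0: output 1 ✓
  U5 stuck-at-1: output 0 ✗
  U6 stuck-at-0: output 0 ✗
  U6 stuck-at-1: output 0 ✗
  U7 stuck-at-0: output 0 ✗
  U7 stuck-at-1: output 1 ✓
Consistent faults: {U2 stuck-at-1, U3 stuck-at-0, U4 stuck-at-0, U5 stuck-at-0, U7 stuck-at-1} — 5 in all.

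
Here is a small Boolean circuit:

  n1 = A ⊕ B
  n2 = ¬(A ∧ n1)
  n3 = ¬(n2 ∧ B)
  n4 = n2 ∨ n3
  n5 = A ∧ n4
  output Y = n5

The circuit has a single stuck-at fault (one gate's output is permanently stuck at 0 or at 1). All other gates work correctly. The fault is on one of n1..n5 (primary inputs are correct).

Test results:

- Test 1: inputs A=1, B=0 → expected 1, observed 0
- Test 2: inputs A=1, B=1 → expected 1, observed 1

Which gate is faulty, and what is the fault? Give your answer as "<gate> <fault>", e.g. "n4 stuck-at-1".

n3 stuck-at-0

Fault-free values for test 1 (A=1, B=0): n1=1, n2=0, n3=1, n4=1, n5=1, giving Y=1. Observed 0.
Test 1: faults giving observed 0 are {n3 stuck-at-0, n4 stuck-at-0, n5 stuck-at-0}.
Test 2 (A=1, B=1): fault-free n1=0, n2=1, n3=0, n4=1, n5=1 → 1; observed 1. Eliminates n4 stuck-at-0, n5 stuck-at-0.
Only n3 stuck-at-0 is consistent with every test.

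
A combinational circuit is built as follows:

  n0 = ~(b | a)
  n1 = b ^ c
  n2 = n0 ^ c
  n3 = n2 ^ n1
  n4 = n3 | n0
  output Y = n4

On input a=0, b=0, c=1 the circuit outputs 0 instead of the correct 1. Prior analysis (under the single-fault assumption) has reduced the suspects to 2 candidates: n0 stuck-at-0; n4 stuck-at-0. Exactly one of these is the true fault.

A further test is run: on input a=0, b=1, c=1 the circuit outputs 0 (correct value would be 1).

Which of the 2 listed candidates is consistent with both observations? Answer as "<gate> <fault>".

n4 stuck-at-0

Evaluate each candidate on input a=0, b=1, c=1:
  n0 stuck-at-0: n0=0 [stuck-at-0], n1=0, n2=1, n3=1, n4=1 → 1 — eliminated
  n4 stuck-at-0: n0=0, n1=0, n2=1, n3=1, n4=0 [stuck-at-0] → 0 — matches
Only n4 stuck-at-0 reproduces the observed 0.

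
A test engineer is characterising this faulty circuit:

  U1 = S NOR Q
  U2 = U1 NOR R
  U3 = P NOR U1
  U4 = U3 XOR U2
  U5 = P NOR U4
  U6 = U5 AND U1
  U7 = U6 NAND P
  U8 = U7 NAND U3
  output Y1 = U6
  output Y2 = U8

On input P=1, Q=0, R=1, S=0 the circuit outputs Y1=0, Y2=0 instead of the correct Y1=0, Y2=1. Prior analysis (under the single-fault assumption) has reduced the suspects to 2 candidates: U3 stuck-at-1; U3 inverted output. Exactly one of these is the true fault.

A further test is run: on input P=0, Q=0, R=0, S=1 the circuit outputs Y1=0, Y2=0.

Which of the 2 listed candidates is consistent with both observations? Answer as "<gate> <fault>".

U3 stuck-at-1

Evaluate each candidate on input P=0, Q=0, R=0, S=1:
  U3 stuck-at-1: U1=0, U2=1, U3=1 [stuck-at-1], U4=0, U5=1, U6=0, U7=1, U8=0 → Y1=0, Y2=0 — matches
  U3 inverted output: U1=0, U2=1, U3=0 [inverted output], U4=1, U5=0, U6=0, U7=1, U8=1 → Y1=0, Y2=1 — eliminated
Only U3 stuck-at-1 reproduces the observed Y1=0, Y2=0.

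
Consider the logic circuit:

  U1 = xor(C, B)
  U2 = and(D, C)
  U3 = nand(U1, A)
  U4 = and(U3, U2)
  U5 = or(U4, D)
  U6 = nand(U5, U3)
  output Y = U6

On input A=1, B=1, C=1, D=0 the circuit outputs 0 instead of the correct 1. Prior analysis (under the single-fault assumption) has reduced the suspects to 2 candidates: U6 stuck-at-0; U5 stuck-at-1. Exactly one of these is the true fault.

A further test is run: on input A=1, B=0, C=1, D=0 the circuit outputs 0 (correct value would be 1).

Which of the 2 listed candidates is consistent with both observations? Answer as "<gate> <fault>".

U6 stuck-at-0

Evaluate each candidate on input A=1, B=0, C=1, D=0:
  U6 stuck-at-0: U1=1, U2=0, U3=0, U4=0, U5=0, U6=0 [stuck-at-0] → 0 — matches
  U5 stuck-at-1: U1=1, U2=0, U3=0, U4=0, U5=1 [stuck-at-1], U6=1 → 1 — eliminated
Only U6 stuck-at-0 reproduces the observed 0.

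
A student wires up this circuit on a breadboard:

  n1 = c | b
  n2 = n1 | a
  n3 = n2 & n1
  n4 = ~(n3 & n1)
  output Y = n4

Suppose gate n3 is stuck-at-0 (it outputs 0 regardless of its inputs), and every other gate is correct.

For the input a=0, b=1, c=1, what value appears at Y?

Propagate with n3 forced: n1=1, n2=1, n3=0 [stuck-at-0], n4=1.
So Y = 1. (Without the fault it would be 0.)

1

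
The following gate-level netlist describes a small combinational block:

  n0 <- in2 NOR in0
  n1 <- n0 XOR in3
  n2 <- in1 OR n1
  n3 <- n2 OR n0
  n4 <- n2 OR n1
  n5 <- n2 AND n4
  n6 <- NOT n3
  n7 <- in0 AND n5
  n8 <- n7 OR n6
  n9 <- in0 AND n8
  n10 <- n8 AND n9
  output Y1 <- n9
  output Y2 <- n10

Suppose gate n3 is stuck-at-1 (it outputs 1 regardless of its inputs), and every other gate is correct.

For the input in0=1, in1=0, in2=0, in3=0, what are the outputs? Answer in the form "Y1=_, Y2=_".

Y1=0, Y2=0

Propagate with n3 forced: n0=0, n1=0, n2=0, n3=1 [stuck-at-1], n4=0, n5=0, n6=0, n7=0, n8=0, n9=0, n10=0.
So the outputs are Y1=0, Y2=0. (Without the fault they would be Y1=1, Y2=1.)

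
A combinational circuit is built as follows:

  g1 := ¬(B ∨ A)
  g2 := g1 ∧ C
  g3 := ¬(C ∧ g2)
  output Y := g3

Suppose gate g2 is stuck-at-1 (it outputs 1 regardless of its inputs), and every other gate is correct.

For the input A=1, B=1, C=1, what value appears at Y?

Propagate with g2 forced: g1=0, g2=1 [stuck-at-1], g3=0.
So Y = 0. (Without the fault it would be 1.)

0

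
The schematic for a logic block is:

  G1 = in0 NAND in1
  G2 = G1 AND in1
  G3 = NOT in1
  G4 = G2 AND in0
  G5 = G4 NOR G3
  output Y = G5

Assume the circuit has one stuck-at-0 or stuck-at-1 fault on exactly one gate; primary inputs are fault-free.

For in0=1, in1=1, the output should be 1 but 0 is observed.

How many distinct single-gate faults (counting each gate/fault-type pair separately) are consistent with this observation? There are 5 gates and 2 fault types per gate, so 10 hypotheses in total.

5

Fault-free: G1=0, G2=0, G3=0, G4=0, G5=1 → 1. Observed 0.
  G1 stuck-at-0: output 1 ✗
  G1 stuck-at-1: output 0 ✓
  G2 stuck-at-0: output 1 ✗
  G2 stuck-at-1: output 0 ✓
  G3 stuck-at-0: output 1 ✗
  G3 stuck-at-1: output 0 ✓
  G4 stuck-at-0: output 1 ✗
  G4 stuck-at-1: output 0 ✓
  G5 stuck-at-0: output 0 ✓
  G5 stuck-at-1: output 1 ✗
Consistent faults: {G1 stuck-at-1, G2 stuck-at-1, G3 stuck-at-1, G4 stuck-at-1, G5 stuck-at-0} — 5 in all.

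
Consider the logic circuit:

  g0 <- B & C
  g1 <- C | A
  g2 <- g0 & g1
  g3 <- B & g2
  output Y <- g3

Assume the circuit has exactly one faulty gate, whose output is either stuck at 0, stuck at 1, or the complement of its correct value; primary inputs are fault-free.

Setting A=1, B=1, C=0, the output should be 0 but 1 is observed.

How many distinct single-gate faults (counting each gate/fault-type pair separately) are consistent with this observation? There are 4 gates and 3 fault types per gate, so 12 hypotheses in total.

Fault-free: g0=0, g1=1, g2=0, g3=0 → 0. Observed 1.
  g0 stuck-at-0: output 0 ✗
  g0 stuck-at-1: output 1 ✓
  g0 inverted output: output 1 ✓
  g1 stuck-at-0: output 0 ✗
  g1 stuck-at-1: output 0 ✗
  g1 inverted output: output 0 ✗
  g2 stuck-at-0: output 0 ✗
  g2 stuck-at-1: output 1 ✓
  g2 inverted output: output 1 ✓
  g3 stuck-at-0: output 0 ✗
  g3 stuck-at-1: output 1 ✓
  g3 inverted output: output 1 ✓
Consistent faults: {g0 stuck-at-1, g0 inverted output, g2 stuck-at-1, g2 inverted output, g3 stuck-at-1, g3 inverted output} — 6 in all.

6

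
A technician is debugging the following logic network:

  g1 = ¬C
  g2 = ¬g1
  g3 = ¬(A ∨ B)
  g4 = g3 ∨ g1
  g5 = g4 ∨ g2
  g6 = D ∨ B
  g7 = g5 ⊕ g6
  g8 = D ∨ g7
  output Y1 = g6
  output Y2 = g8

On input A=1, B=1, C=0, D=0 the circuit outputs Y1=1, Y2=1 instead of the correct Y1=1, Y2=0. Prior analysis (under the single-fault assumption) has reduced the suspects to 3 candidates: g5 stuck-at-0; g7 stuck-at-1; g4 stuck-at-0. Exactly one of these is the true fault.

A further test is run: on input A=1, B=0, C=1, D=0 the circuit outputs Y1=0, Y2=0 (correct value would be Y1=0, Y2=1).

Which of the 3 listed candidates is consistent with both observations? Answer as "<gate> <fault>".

Evaluate each candidate on input A=1, B=0, C=1, D=0:
  g5 stuck-at-0: g1=0, g2=1, g3=0, g4=0, g5=0 [stuck-at-0], g6=0, g7=0, g8=0 → Y1=0, Y2=0 — matches
  g7 stuck-at-1: g1=0, g2=1, g3=0, g4=0, g5=1, g6=0, g7=1 [stuck-at-1], g8=1 → Y1=0, Y2=1 — eliminated
  g4 stuck-at-0: g1=0, g2=1, g3=0, g4=0 [stuck-at-0], g5=1, g6=0, g7=1, g8=1 → Y1=0, Y2=1 — eliminated
Only g5 stuck-at-0 reproduces the observed Y1=0, Y2=0.

g5 stuck-at-0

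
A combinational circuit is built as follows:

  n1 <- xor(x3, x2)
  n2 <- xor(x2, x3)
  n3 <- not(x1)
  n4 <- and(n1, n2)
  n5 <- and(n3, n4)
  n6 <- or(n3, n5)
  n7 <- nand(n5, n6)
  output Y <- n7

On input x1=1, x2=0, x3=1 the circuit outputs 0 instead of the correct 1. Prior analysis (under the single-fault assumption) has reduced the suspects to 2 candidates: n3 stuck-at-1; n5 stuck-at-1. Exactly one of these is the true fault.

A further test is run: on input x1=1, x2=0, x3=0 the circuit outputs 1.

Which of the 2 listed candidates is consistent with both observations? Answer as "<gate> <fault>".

n3 stuck-at-1

Evaluate each candidate on input x1=1, x2=0, x3=0:
  n3 stuck-at-1: n1=0, n2=0, n3=1 [stuck-at-1], n4=0, n5=0, n6=1, n7=1 → 1 — matches
  n5 stuck-at-1: n1=0, n2=0, n3=0, n4=0, n5=1 [stuck-at-1], n6=1, n7=0 → 0 — eliminated
Only n3 stuck-at-1 reproduces the observed 1.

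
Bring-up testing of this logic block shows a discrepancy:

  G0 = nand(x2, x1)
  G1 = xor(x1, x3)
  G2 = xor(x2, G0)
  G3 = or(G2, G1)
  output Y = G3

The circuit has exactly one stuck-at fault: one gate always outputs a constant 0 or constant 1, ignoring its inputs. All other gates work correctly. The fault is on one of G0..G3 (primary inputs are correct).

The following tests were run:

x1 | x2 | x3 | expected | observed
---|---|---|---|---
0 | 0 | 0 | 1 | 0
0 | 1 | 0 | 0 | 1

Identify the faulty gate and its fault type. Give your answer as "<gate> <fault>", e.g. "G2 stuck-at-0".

G0 stuck-at-0

Fault-free values for test 1 (x1=0, x2=0, x3=0): G0=1, G1=0, G2=1, G3=1, giving Y=1. Observed 0.
Test 1: faults giving observed 0 are {G0 stuck-at-0, G2 stuck-at-0, G3 stuck-at-0}.
Test 2 (x1=0, x2=1, x3=0): fault-free G0=1, G1=0, G2=0, G3=0 → 0; observed 1. Eliminates G2 stuck-at-0, G3 stuck-at-0.
Only G0 stuck-at-0 is consistent with every test.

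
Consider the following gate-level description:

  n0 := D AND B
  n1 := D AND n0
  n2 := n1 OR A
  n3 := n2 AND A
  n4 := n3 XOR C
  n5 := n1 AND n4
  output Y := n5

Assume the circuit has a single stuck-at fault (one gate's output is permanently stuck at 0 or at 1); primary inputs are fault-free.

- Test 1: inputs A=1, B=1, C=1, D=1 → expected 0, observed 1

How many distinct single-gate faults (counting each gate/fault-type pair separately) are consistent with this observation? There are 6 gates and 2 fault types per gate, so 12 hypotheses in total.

4

Fault-free: n0=1, n1=1, n2=1, n3=1, n4=0, n5=0 → 0. Observed 1.
  n0 stuck-at-0: output 0 ✗
  n0 stuck-at-1: output 0 ✗
  n1 stuck-at-0: output 0 ✗
  n1 stuck-at-1: output 0 ✗
  n2 stuck-at-0: output 1 ✓
  n2 stuck-at-1: output 0 ✗
  n3 stuck-at-0: output 1 ✓
  n3 stuck-at-1: output 0 ✗
  n4 stuck-at-0: output 0 ✗
  n4 stuck-at-1: output 1 ✓
  n5 stuck-at-0: output 0 ✗
  n5 stuck-at-1: output 1 ✓
Consistent faults: {n2 stuck-at-0, n3 stuck-at-0, n4 stuck-at-1, n5 stuck-at-1} — 4 in all.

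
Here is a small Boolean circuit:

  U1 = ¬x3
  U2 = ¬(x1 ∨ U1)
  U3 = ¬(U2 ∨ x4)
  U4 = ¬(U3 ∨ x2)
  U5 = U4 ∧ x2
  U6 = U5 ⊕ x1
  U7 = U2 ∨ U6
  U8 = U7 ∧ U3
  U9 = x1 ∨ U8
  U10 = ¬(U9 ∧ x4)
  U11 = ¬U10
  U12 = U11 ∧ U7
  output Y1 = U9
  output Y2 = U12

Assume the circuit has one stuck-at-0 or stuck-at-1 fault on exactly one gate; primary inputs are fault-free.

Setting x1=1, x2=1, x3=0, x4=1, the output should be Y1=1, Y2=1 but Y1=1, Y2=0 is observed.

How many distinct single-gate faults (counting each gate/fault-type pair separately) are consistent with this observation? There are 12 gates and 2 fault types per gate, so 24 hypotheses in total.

7

Fault-free: U1=1, U2=0, U3=0, U4=0, U5=0, U6=1, U7=1, U8=0, U9=1, U10=0, U11=1, U12=1 → Y1=1, Y2=1. Observed Y1=1, Y2=0.
  U1: none of the 2 fault types match ✗
  U2: none of the 2 fault types match ✗
  U3: none of the 2 fault types match ✗
  U4: stuck-at-1 ✓; others ✗
  U5: stuck-at-1 ✓; others ✗
  U6: stuck-at-0 ✓; others ✗
  U7: stuck-at-0 ✓; others ✗
  U8: none of the 2 fault types match ✗
  U9: none of the 2 fault types match ✗
  U10: stuck-at-1 ✓; others ✗
  U11: stuck-at-0 ✓; others ✗
  U12: stuck-at-0 ✓; others ✗
Consistent faults: {U4 stuck-at-1, U5 stuck-at-1, U6 stuck-at-0, U7 stuck-at-0, U10 stuck-at-1, U11 stuck-at-0, U12 stuck-at-0} — 7 in all.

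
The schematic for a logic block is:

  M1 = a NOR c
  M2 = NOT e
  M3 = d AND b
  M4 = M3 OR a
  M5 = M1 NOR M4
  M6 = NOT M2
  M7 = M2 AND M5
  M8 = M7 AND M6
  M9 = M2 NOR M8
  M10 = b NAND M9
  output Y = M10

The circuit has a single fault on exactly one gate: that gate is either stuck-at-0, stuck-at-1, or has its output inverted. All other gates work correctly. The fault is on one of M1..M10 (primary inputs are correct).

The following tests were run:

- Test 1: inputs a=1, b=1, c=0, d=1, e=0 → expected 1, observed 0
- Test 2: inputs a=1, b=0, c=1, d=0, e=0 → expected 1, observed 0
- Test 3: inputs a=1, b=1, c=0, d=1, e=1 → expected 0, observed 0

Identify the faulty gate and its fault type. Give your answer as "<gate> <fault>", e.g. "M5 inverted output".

Fault-free values for test 1 (a=1, b=1, c=0, d=1, e=0): M1=0, M2=1, M3=1, M4=1, M5=0, M6=0, M7=0, M8=0, M9=0, M10=1, giving Y=1. Observed 0.
Test 1: faults giving observed 0 are {M2 stuck-at-0, M2 inverted output, M9 stuck-at-1, M9 inverted output, M10 stuck-at-0, M10 inverted output}.
Test 2 (a=1, b=0, c=1, d=0, e=0): fault-free M1=0, M2=1, M3=0, M4=1, M5=0, M6=0, M7=0, M8=0, M9=0, M10=1 → 1; observed 0. Eliminates M2 stuck-at-0, M2 inverted output, M9 stuck-at-1, M9 inverted output.
Test 3 (a=1, b=1, c=0, d=1, e=1): fault-free M1=0, M2=0, M3=1, M4=1, M5=0, M6=1, M7=0, M8=0, M9=1, M10=0 → 0; observed 0. Eliminates M10 inverted output.
Only M10 stuck-at-0 is consistent with every test.

M10 stuck-at-0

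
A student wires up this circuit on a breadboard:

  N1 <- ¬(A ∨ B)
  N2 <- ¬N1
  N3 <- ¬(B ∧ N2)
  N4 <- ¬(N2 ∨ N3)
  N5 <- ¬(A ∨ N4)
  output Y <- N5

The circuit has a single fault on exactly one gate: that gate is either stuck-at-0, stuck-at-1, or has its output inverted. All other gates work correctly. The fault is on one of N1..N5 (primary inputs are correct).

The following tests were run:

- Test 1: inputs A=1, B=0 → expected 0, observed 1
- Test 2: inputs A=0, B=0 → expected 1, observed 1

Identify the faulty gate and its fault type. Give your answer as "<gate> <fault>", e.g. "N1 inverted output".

Fault-free values for test 1 (A=1, B=0): N1=0, N2=1, N3=1, N4=0, N5=0, giving Y=0. Observed 1.
Test 1: faults giving observed 1 are {N5 stuck-at-1, N5 inverted output}.
Test 2 (A=0, B=0): fault-free N1=1, N2=0, N3=1, N4=0, N5=1 → 1; observed 1. Eliminates N5 inverted output.
Only N5 stuck-at-1 is consistent with every test.

N5 stuck-at-1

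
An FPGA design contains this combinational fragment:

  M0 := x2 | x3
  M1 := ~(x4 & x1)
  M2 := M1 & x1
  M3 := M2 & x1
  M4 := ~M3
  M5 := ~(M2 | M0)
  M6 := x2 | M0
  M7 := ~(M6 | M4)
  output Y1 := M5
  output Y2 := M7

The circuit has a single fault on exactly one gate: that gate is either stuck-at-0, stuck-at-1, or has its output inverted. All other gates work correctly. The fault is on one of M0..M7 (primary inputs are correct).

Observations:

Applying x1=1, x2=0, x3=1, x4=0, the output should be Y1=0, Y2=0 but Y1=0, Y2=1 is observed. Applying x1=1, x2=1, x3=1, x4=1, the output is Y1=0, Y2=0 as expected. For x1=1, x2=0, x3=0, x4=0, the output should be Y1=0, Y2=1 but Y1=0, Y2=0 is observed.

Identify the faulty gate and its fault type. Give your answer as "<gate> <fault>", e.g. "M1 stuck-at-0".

Fault-free values for test 1 (x1=1, x2=0, x3=1, x4=0): M0=1, M1=1, M2=1, M3=1, M4=0, M5=0, M6=1, M7=0, giving Y1=0, Y2=0. Observed Y1=0, Y2=1.
Test 1: faults giving observed Y1=0, Y2=1 are {M0 stuck-at-0, M0 inverted output, M6 stuck-at-0, M6 inverted output, M7 stuck-at-1, M7 inverted output}.
Test 2 (x1=1, x2=1, x3=1, x4=1): fault-free M0=1, M1=0, M2=0, M3=0, M4=1, M5=0, M6=1, M7=0 → Y1=0, Y2=0; observed Y1=0, Y2=0. Eliminates M0 stuck-at-0, M0 inverted output, M7 stuck-at-1, M7 inverted output.
Test 3 (x1=1, x2=0, x3=0, x4=0): fault-free M0=0, M1=1, M2=1, M3=1, M4=0, M5=0, M6=0, M7=1 → Y1=0, Y2=1; observed Y1=0, Y2=0. Eliminates M6 stuck-at-0.
Only M6 inverted output is consistent with every test.

M6 inverted output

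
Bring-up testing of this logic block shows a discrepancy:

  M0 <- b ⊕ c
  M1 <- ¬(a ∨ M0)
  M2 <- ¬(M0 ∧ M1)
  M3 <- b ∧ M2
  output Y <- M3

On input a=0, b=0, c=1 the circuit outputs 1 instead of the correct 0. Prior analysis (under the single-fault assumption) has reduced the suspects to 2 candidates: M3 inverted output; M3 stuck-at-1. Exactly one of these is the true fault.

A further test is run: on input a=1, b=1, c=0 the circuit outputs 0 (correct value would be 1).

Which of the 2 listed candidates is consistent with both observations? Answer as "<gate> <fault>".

Evaluate each candidate on input a=1, b=1, c=0:
  M3 inverted output: M0=1, M1=0, M2=1, M3=0 [inverted output] → 0 — matches
  M3 stuck-at-1: M0=1, M1=0, M2=1, M3=1 [stuck-at-1] → 1 — eliminated
Only M3 inverted output reproduces the observed 0.

M3 inverted output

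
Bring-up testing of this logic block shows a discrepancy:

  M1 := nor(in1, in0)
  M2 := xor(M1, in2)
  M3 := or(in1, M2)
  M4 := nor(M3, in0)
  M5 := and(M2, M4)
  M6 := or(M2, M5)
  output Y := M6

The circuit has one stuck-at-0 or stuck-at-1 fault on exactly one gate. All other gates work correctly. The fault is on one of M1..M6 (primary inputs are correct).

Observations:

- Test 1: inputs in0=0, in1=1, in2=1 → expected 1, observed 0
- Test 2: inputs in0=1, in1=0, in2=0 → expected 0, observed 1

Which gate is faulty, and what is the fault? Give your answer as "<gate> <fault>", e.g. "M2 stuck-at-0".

M1 stuck-at-1

Fault-free values for test 1 (in0=0, in1=1, in2=1): M1=0, M2=1, M3=1, M4=0, M5=0, M6=1, giving Y=1. Observed 0.
Test 1: faults giving observed 0 are {M1 stuck-at-1, M2 stuck-at-0, M6 stuck-at-0}.
Test 2 (in0=1, in1=0, in2=0): fault-free M1=0, M2=0, M3=0, M4=0, M5=0, M6=0 → 0; observed 1. Eliminates M2 stuck-at-0, M6 stuck-at-0.
Only M1 stuck-at-1 is consistent with every test.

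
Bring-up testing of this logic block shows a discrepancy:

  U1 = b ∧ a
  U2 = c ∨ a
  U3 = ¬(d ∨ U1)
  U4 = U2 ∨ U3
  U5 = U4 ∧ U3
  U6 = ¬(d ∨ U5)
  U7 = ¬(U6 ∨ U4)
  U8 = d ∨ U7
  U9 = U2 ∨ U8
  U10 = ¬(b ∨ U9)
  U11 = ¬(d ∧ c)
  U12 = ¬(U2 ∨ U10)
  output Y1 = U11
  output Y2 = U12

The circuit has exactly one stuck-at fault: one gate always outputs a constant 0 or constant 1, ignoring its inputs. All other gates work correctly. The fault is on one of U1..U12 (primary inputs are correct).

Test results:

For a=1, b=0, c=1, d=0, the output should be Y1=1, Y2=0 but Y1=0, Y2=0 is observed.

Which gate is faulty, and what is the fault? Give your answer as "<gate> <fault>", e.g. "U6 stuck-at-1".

Fault-free values for test 1 (a=1, b=0, c=1, d=0): U1=0, U2=1, U3=1, U4=1, U5=1, U6=0, U7=0, U8=0, U9=1, U10=0, U11=1, U12=0, giving Y1=1, Y2=0. Observed Y1=0, Y2=0.
Test 1: faults giving observed Y1=0, Y2=0 are {U11 stuck-at-0}.
Only U11 stuck-at-0 is consistent with every test.

U11 stuck-at-0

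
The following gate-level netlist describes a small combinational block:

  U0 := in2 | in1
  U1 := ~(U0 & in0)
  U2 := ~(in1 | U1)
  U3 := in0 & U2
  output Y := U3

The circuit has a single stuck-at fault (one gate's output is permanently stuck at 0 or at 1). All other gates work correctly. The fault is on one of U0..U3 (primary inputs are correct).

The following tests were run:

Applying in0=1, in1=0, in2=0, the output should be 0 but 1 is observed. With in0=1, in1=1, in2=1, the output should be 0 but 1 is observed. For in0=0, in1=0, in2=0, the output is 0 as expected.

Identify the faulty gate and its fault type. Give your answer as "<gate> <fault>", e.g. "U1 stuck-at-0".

U2 stuck-at-1

Fault-free values for test 1 (in0=1, in1=0, in2=0): U0=0, U1=1, U2=0, U3=0, giving Y=0. Observed 1.
Test 1: faults giving observed 1 are {U0 stuck-at-1, U1 stuck-at-0, U2 stuck-at-1, U3 stuck-at-1}.
Test 2 (in0=1, in1=1, in2=1): fault-free U0=1, U1=0, U2=0, U3=0 → 0; observed 1. Eliminates U0 stuck-at-1, U1 stuck-at-0.
Test 3 (in0=0, in1=0, in2=0): fault-free U0=0, U1=1, U2=0, U3=0 → 0; observed 0. Eliminates U3 stuck-at-1.
Only U2 stuck-at-1 is consistent with every test.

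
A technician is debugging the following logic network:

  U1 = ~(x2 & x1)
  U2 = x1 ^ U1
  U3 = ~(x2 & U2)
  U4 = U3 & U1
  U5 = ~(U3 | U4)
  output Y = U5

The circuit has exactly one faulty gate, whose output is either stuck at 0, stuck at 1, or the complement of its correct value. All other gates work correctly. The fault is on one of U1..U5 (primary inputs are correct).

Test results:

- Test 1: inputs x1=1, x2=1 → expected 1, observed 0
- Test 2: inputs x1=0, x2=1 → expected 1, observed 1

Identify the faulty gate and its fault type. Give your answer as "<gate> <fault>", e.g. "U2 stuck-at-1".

U1 stuck-at-1

Fault-free values for test 1 (x1=1, x2=1): U1=0, U2=1, U3=0, U4=0, U5=1, giving Y=1. Observed 0.
Test 1: faults giving observed 0 are {U1 stuck-at-1, U1 inverted output, U2 stuck-at-0, U2 inverted output, U3 stuck-at-1, U3 inverted output, U4 stuck-at-1, U4 inverted output, U5 stuck-at-0, U5 inverted output}.
Test 2 (x1=0, x2=1): fault-free U1=1, U2=1, U3=0, U4=0, U5=1 → 1; observed 1. Eliminates U1 inverted output, U2 stuck-at-0, U2 inverted output, U3 stuck-at-1, U3 inverted output, U4 stuck-at-1, U4 inverted output, U5 stuck-at-0, U5 inverted output.
Only U1 stuck-at-1 is consistent with every test.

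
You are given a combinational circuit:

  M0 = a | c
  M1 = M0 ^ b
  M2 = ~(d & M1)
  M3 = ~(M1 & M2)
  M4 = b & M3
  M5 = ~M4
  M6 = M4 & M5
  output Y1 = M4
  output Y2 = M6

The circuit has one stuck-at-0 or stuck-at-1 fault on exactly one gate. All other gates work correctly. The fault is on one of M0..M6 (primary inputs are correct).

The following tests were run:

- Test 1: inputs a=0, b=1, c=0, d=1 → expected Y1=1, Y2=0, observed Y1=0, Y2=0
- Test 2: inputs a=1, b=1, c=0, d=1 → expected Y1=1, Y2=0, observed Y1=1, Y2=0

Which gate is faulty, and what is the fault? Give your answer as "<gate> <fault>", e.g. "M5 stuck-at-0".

Fault-free values for test 1 (a=0, b=1, c=0, d=1): M0=0, M1=1, M2=0, M3=1, M4=1, M5=0, M6=0, giving Y1=1, Y2=0. Observed Y1=0, Y2=0.
Test 1: faults giving observed Y1=0, Y2=0 are {M2 stuck-at-1, M3 stuck-at-0, M4 stuck-at-0}.
Test 2 (a=1, b=1, c=0, d=1): fault-free M0=1, M1=0, M2=1, M3=1, M4=1, M5=0, M6=0 → Y1=1, Y2=0; observed Y1=1, Y2=0. Eliminates M3 stuck-at-0, M4 stuck-at-0.
Only M2 stuck-at-1 is consistent with every test.

M2 stuck-at-1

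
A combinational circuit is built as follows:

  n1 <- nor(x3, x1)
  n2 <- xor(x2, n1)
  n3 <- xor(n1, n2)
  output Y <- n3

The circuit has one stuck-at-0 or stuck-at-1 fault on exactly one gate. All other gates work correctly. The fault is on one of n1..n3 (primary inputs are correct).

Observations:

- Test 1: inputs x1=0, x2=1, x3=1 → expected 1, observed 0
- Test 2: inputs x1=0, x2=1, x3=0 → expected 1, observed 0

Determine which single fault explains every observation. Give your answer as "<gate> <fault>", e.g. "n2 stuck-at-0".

Fault-free values for test 1 (x1=0, x2=1, x3=1): n1=0, n2=1, n3=1, giving Y=1. Observed 0.
Test 1: faults giving observed 0 are {n2 stuck-at-0, n3 stuck-at-0}.
Test 2 (x1=0, x2=1, x3=0): fault-free n1=1, n2=0, n3=1 → 1; observed 0. Eliminates n2 stuck-at-0.
Only n3 stuck-at-0 is consistent with every test.

n3 stuck-at-0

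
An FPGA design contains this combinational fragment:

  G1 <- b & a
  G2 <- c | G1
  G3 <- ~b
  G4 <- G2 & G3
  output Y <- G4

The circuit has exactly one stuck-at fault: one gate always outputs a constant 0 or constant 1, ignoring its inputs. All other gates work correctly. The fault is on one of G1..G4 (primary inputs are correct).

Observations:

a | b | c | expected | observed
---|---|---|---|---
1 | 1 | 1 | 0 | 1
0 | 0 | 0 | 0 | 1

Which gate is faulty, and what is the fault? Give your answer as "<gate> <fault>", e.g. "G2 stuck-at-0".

G4 stuck-at-1

Fault-free values for test 1 (a=1, b=1, c=1): G1=1, G2=1, G3=0, G4=0, giving Y=0. Observed 1.
Test 1: faults giving observed 1 are {G3 stuck-at-1, G4 stuck-at-1}.
Test 2 (a=0, b=0, c=0): fault-free G1=0, G2=0, G3=1, G4=0 → 0; observed 1. Eliminates G3 stuck-at-1.
Only G4 stuck-at-1 is consistent with every test.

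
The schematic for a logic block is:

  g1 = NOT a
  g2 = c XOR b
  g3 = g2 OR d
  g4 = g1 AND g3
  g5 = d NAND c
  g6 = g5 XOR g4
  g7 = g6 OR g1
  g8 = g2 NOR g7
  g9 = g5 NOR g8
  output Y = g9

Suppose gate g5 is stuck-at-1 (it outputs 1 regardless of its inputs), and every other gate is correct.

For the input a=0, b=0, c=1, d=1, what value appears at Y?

0

Propagate with g5 forced: g1=1, g2=1, g3=1, g4=1, g5=1 [stuck-at-1], g6=0, g7=1, g8=0, g9=0.
So Y = 0. (Without the fault it would be 1.)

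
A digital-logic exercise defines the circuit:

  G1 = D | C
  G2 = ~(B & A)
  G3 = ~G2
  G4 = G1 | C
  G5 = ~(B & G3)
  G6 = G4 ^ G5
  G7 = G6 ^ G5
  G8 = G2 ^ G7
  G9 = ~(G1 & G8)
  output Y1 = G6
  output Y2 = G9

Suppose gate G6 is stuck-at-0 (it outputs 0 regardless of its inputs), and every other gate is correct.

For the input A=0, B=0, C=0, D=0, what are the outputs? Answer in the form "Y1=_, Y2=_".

Y1=0, Y2=1

Propagate with G6 forced: G1=0, G2=1, G3=0, G4=0, G5=1, G6=0 [stuck-at-0], G7=1, G8=0, G9=1.
So the outputs are Y1=0, Y2=1. (Without the fault they would be Y1=1, Y2=1.)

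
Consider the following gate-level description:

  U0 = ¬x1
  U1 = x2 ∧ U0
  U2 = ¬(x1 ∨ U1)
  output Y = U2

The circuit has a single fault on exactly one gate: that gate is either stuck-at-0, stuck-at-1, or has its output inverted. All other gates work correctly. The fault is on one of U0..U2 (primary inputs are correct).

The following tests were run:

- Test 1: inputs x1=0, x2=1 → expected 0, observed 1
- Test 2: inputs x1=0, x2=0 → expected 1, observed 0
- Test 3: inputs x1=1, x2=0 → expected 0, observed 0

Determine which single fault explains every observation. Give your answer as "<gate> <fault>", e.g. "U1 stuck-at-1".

U1 inverted output

Fault-free values for test 1 (x1=0, x2=1): U0=1, U1=1, U2=0, giving Y=0. Observed 1.
Test 1: faults giving observed 1 are {U0 stuck-at-0, U0 inverted output, U1 stuck-at-0, U1 inverted output, U2 stuck-at-1, U2 inverted output}.
Test 2 (x1=0, x2=0): fault-free U0=1, U1=0, U2=1 → 1; observed 0. Eliminates U0 stuck-at-0, U0 inverted output, U1 stuck-at-0, U2 stuck-at-1.
Test 3 (x1=1, x2=0): fault-free U0=0, U1=0, U2=0 → 0; observed 0. Eliminates U2 inverted output.
Only U1 inverted output is consistent with every test.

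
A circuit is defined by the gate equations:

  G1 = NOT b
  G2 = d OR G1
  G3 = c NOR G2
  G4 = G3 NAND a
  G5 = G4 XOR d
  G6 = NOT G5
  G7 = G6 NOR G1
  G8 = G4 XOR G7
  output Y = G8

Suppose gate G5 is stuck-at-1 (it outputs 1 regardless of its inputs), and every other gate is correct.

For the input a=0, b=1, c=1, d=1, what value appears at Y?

0

Propagate with G5 forced: G1=0, G2=1, G3=0, G4=1, G5=1 [stuck-at-1], G6=0, G7=1, G8=0.
So Y = 0. (Without the fault it would be 1.)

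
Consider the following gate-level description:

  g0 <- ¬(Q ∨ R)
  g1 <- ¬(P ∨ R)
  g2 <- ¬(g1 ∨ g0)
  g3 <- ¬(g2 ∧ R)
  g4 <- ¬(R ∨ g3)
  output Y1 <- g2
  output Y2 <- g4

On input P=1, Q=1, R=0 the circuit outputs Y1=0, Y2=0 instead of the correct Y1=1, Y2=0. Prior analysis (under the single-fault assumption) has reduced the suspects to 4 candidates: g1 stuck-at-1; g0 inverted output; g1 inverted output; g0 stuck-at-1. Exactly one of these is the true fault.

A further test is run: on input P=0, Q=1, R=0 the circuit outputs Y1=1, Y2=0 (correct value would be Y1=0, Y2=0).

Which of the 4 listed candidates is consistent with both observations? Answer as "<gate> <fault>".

g1 inverted output

Evaluate each candidate on input P=0, Q=1, R=0:
  g1 stuck-at-1: g0=0, g1=1 [stuck-at-1], g2=0, g3=1, g4=0 → Y1=0, Y2=0 — eliminated
  g0 inverted output: g0=1 [inverted output], g1=1, g2=0, g3=1, g4=0 → Y1=0, Y2=0 — eliminated
  g1 inverted output: g0=0, g1=0 [inverted output], g2=1, g3=1, g4=0 → Y1=1, Y2=0 — matches
  g0 stuck-at-1: g0=1 [stuck-at-1], g1=1, g2=0, g3=1, g4=0 → Y1=0, Y2=0 — eliminated
Only g1 inverted output reproduces the observed Y1=1, Y2=0.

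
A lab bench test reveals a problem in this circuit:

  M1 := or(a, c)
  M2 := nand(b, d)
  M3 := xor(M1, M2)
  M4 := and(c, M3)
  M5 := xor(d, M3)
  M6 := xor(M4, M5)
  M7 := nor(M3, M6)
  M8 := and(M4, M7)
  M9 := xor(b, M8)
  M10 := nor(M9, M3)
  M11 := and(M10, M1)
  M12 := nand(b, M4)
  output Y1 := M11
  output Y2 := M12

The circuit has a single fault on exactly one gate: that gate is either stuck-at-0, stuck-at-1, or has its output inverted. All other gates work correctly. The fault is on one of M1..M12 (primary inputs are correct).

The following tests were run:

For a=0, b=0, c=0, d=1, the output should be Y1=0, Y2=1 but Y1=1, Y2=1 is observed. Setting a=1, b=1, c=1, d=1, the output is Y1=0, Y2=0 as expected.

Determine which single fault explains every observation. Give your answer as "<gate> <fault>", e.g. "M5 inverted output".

M1 stuck-at-1

Fault-free values for test 1 (a=0, b=0, c=0, d=1): M1=0, M2=1, M3=1, M4=0, M5=0, M6=0, M7=0, M8=0, M9=0, M10=0, M11=0, M12=1, giving Y1=0, Y2=1. Observed Y1=1, Y2=1.
Test 1: faults giving observed Y1=1, Y2=1 are {M1 stuck-at-1, M1 inverted output, M11 stuck-at-1, M11 inverted output}.
Test 2 (a=1, b=1, c=1, d=1): fault-free M1=1, M2=0, M3=1, M4=1, M5=0, M6=1, M7=0, M8=0, M9=1, M10=0, M11=0, M12=0 → Y1=0, Y2=0; observed Y1=0, Y2=0. Eliminates M1 inverted output, M11 stuck-at-1, M11 inverted output.
Only M1 stuck-at-1 is consistent with every test.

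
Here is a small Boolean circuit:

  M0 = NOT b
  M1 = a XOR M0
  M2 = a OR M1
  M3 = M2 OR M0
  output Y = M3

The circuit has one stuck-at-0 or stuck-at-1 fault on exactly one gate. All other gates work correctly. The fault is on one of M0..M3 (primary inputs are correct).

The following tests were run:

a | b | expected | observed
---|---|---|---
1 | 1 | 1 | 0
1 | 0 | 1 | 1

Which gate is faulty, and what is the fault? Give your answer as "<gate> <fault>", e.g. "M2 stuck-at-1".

M2 stuck-at-0

Fault-free values for test 1 (a=1, b=1): M0=0, M1=1, M2=1, M3=1, giving Y=1. Observed 0.
Test 1: faults giving observed 0 are {M2 stuck-at-0, M3 stuck-at-0}.
Test 2 (a=1, b=0): fault-free M0=1, M1=0, M2=1, M3=1 → 1; observed 1. Eliminates M3 stuck-at-0.
Only M2 stuck-at-0 is consistent with every test.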